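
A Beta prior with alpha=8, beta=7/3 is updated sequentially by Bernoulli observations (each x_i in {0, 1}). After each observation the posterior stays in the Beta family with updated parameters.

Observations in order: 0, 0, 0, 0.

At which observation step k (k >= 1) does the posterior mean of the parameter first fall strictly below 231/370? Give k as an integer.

obs 1: x=0 → posterior Beta(8, 10/3)
obs 2: x=0 → posterior Beta(8, 13/3)
obs 3: x=0 → posterior Beta(8, 16/3)
obs 4: x=0 → posterior Beta(8, 19/3)

k = 3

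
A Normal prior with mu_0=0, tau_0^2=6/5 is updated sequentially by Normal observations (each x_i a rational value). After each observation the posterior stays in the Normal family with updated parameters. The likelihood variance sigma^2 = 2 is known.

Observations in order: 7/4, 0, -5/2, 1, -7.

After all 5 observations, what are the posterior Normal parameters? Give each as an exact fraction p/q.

mu_0=-81/80, tau_0^2=3/10

obs 1: x=7/4 → posterior Normal(21/32, 3/4)
obs 2: x=0 → posterior Normal(21/44, 6/11)
obs 3: x=-5/2 → posterior Normal(-9/56, 3/7)
obs 4: x=1 → posterior Normal(3/68, 6/17)
obs 5: x=-7 → posterior Normal(-81/80, 3/10)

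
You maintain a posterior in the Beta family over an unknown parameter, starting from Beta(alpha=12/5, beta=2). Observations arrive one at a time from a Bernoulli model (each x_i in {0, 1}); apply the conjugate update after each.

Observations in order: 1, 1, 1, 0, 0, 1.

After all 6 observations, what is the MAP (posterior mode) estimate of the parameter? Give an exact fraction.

obs 1: x=1 → posterior Beta(17/5, 2)
obs 2: x=1 → posterior Beta(22/5, 2)
obs 3: x=1 → posterior Beta(27/5, 2)
obs 4: x=0 → posterior Beta(27/5, 3)
obs 5: x=0 → posterior Beta(27/5, 4)
obs 6: x=1 → posterior Beta(32/5, 4)

9/14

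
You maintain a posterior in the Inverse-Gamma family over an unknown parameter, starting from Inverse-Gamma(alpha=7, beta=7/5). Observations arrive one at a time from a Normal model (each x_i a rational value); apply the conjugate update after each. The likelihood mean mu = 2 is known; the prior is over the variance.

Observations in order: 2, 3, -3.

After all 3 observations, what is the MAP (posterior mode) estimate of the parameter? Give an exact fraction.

144/95

obs 1: x=2 → posterior Inverse-Gamma(15/2, 7/5)
obs 2: x=3 → posterior Inverse-Gamma(8, 19/10)
obs 3: x=-3 → posterior Inverse-Gamma(17/2, 72/5)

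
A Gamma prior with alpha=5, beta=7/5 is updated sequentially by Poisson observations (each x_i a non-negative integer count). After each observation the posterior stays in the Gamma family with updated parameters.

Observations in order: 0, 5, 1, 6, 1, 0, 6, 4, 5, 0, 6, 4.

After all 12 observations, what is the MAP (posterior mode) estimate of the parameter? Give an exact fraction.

210/67

obs 1: x=0 → posterior Gamma(5, 12/5)
obs 2: x=5 → posterior Gamma(10, 17/5)
obs 3: x=1 → posterior Gamma(11, 22/5)
obs 4: x=6 → posterior Gamma(17, 27/5)
obs 5: x=1 → posterior Gamma(18, 32/5)
obs 6: x=0 → posterior Gamma(18, 37/5)
obs 7: x=6 → posterior Gamma(24, 42/5)
obs 8: x=4 → posterior Gamma(28, 47/5)
obs 9: x=5 → posterior Gamma(33, 52/5)
obs 10: x=0 → posterior Gamma(33, 57/5)
obs 11: x=6 → posterior Gamma(39, 62/5)
obs 12: x=4 → posterior Gamma(43, 67/5)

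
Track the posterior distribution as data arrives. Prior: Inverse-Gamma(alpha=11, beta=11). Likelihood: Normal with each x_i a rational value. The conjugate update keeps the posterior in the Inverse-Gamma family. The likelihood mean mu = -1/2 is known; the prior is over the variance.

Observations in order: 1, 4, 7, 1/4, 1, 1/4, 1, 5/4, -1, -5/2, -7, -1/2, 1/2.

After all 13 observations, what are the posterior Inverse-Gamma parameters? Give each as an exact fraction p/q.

alpha=35/2, beta=2511/32

obs 1: x=1 → posterior Inverse-Gamma(23/2, 97/8)
obs 2: x=4 → posterior Inverse-Gamma(12, 89/4)
obs 3: x=7 → posterior Inverse-Gamma(25/2, 403/8)
obs 4: x=1/4 → posterior Inverse-Gamma(13, 1621/32)
obs 5: x=1 → posterior Inverse-Gamma(27/2, 1657/32)
obs 6: x=1/4 → posterior Inverse-Gamma(14, 833/16)
obs 7: x=1 → posterior Inverse-Gamma(29/2, 851/16)
obs 8: x=5/4 → posterior Inverse-Gamma(15, 1751/32)
obs 9: x=-1 → posterior Inverse-Gamma(31/2, 1755/32)
obs 10: x=-5/2 → posterior Inverse-Gamma(16, 1819/32)
obs 11: x=-7 → posterior Inverse-Gamma(33/2, 2495/32)
obs 12: x=-1/2 → posterior Inverse-Gamma(17, 2495/32)
obs 13: x=1/2 → posterior Inverse-Gamma(35/2, 2511/32)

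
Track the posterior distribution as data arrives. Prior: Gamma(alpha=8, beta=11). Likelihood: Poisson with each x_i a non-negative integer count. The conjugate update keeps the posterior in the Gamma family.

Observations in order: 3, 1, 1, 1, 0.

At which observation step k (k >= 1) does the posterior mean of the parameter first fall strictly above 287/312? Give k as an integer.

obs 1: x=3 → posterior Gamma(11, 12)
obs 2: x=1 → posterior Gamma(12, 13)
obs 3: x=1 → posterior Gamma(13, 14)
obs 4: x=1 → posterior Gamma(14, 15)
obs 5: x=0 → posterior Gamma(14, 16)

k = 2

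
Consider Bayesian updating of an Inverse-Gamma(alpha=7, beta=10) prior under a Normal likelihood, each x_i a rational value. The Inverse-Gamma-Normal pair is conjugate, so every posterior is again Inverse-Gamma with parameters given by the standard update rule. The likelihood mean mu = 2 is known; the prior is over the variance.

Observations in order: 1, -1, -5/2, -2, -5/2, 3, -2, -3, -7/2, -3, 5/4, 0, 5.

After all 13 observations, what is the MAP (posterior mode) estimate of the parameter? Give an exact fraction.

3157/464

obs 1: x=1 → posterior Inverse-Gamma(15/2, 21/2)
obs 2: x=-1 → posterior Inverse-Gamma(8, 15)
obs 3: x=-5/2 → posterior Inverse-Gamma(17/2, 201/8)
obs 4: x=-2 → posterior Inverse-Gamma(9, 265/8)
obs 5: x=-5/2 → posterior Inverse-Gamma(19/2, 173/4)
obs 6: x=3 → posterior Inverse-Gamma(10, 175/4)
obs 7: x=-2 → posterior Inverse-Gamma(21/2, 207/4)
obs 8: x=-3 → posterior Inverse-Gamma(11, 257/4)
obs 9: x=-7/2 → posterior Inverse-Gamma(23/2, 635/8)
obs 10: x=-3 → posterior Inverse-Gamma(12, 735/8)
obs 11: x=5/4 → posterior Inverse-Gamma(25/2, 2949/32)
obs 12: x=0 → posterior Inverse-Gamma(13, 3013/32)
obs 13: x=5 → posterior Inverse-Gamma(27/2, 3157/32)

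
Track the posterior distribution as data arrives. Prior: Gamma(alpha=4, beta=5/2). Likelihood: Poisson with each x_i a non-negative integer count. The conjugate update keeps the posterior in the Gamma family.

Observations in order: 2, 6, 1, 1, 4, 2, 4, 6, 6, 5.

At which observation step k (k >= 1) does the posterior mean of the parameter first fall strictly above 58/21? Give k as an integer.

k = 8

obs 1: x=2 → posterior Gamma(6, 7/2)
obs 2: x=6 → posterior Gamma(12, 9/2)
obs 3: x=1 → posterior Gamma(13, 11/2)
obs 4: x=1 → posterior Gamma(14, 13/2)
obs 5: x=4 → posterior Gamma(18, 15/2)
obs 6: x=2 → posterior Gamma(20, 17/2)
obs 7: x=4 → posterior Gamma(24, 19/2)
obs 8: x=6 → posterior Gamma(30, 21/2)
obs 9: x=6 → posterior Gamma(36, 23/2)
obs 10: x=5 → posterior Gamma(41, 25/2)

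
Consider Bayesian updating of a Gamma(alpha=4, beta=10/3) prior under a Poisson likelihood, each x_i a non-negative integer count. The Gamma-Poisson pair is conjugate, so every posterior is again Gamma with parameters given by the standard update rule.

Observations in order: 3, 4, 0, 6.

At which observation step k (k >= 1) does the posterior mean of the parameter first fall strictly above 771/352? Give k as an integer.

k = 4

obs 1: x=3 → posterior Gamma(7, 13/3)
obs 2: x=4 → posterior Gamma(11, 16/3)
obs 3: x=0 → posterior Gamma(11, 19/3)
obs 4: x=6 → posterior Gamma(17, 22/3)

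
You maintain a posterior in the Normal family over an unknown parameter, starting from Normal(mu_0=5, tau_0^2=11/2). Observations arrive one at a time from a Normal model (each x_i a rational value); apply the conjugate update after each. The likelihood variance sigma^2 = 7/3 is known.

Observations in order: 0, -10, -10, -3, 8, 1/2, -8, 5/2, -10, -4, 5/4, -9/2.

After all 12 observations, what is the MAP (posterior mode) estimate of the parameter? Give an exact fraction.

-4637/1640

obs 1: x=0 → posterior Normal(70/47, 77/47)
obs 2: x=-10 → posterior Normal(-13/4, 77/80)
obs 3: x=-10 → posterior Normal(-590/113, 77/113)
obs 4: x=-3 → posterior Normal(-689/146, 77/146)
obs 5: x=8 → posterior Normal(-425/179, 77/179)
obs 6: x=1/2 → posterior Normal(-817/424, 77/212)
obs 7: x=-8 → posterior Normal(-269/98, 11/35)
obs 8: x=5/2 → posterior Normal(-295/139, 77/278)
obs 9: x=-10 → posterior Normal(-920/311, 77/311)
obs 10: x=-4 → posterior Normal(-263/86, 77/344)
obs 11: x=5/4 → posterior Normal(-311/116, 77/377)
obs 12: x=-9/2 → posterior Normal(-4637/1640, 77/410)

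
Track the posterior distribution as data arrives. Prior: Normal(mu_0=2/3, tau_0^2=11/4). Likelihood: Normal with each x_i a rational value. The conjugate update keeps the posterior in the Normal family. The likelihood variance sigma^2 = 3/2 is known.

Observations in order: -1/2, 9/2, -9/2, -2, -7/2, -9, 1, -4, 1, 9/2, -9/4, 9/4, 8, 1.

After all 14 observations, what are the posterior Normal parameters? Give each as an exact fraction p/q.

mu_0=-69/320, tau_0^2=33/320

obs 1: x=-1/2 → posterior Normal(-3/34, 33/34)
obs 2: x=9/2 → posterior Normal(12/7, 33/56)
obs 3: x=-9/2 → posterior Normal(-1/26, 11/26)
obs 4: x=-2 → posterior Normal(-47/100, 33/100)
obs 5: x=-7/2 → posterior Normal(-62/61, 33/122)
obs 6: x=-9 → posterior Normal(-161/72, 11/48)
obs 7: x=1 → posterior Normal(-150/83, 33/166)
obs 8: x=-4 → posterior Normal(-97/47, 33/188)
obs 9: x=1 → posterior Normal(-61/35, 11/70)
obs 10: x=9/2 → posterior Normal(-267/232, 33/232)
obs 11: x=-9/4 → posterior Normal(-633/508, 33/254)
obs 12: x=9/4 → posterior Normal(-89/92, 11/92)
obs 13: x=8 → posterior Normal(-91/298, 33/298)
obs 14: x=1 → posterior Normal(-69/320, 33/320)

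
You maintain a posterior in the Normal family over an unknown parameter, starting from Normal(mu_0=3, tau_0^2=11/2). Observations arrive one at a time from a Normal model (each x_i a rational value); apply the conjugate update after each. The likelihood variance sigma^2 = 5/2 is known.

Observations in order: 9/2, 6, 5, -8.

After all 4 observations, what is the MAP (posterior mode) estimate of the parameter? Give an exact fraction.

obs 1: x=9/2 → posterior Normal(129/32, 55/32)
obs 2: x=6 → posterior Normal(29/6, 55/54)
obs 3: x=5 → posterior Normal(371/76, 55/76)
obs 4: x=-8 → posterior Normal(195/98, 55/98)

195/98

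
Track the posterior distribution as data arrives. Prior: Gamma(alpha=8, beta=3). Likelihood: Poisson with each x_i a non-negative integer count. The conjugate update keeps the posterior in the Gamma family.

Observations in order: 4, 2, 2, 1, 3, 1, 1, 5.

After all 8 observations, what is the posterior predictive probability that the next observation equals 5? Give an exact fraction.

82501193447109061799917770114703/1266007006932105633754401554300928

obs 1: x=4 → posterior Gamma(12, 4)
obs 2: x=2 → posterior Gamma(14, 5)
obs 3: x=2 → posterior Gamma(16, 6)
obs 4: x=1 → posterior Gamma(17, 7)
obs 5: x=3 → posterior Gamma(20, 8)
obs 6: x=1 → posterior Gamma(21, 9)
obs 7: x=1 → posterior Gamma(22, 10)
obs 8: x=5 → posterior Gamma(27, 11)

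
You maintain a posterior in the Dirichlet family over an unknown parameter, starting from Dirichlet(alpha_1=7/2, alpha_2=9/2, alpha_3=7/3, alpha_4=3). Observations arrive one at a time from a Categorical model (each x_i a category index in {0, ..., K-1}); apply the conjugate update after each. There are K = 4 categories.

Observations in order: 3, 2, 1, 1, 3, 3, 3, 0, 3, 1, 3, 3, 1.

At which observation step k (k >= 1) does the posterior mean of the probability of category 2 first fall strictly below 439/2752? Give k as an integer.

k = 8

obs 1: x=3 → posterior Dirichlet(7/2, 9/2, 7/3, 4)
obs 2: x=2 → posterior Dirichlet(7/2, 9/2, 10/3, 4)
obs 3: x=1 → posterior Dirichlet(7/2, 11/2, 10/3, 4)
obs 4: x=1 → posterior Dirichlet(7/2, 13/2, 10/3, 4)
obs 5: x=3 → posterior Dirichlet(7/2, 13/2, 10/3, 5)
obs 6: x=3 → posterior Dirichlet(7/2, 13/2, 10/3, 6)
obs 7: x=3 → posterior Dirichlet(7/2, 13/2, 10/3, 7)
obs 8: x=0 → posterior Dirichlet(9/2, 13/2, 10/3, 7)
obs 9: x=3 → posterior Dirichlet(9/2, 13/2, 10/3, 8)
obs 10: x=1 → posterior Dirichlet(9/2, 15/2, 10/3, 8)
obs 11: x=3 → posterior Dirichlet(9/2, 15/2, 10/3, 9)
obs 12: x=3 → posterior Dirichlet(9/2, 15/2, 10/3, 10)
obs 13: x=1 → posterior Dirichlet(9/2, 17/2, 10/3, 10)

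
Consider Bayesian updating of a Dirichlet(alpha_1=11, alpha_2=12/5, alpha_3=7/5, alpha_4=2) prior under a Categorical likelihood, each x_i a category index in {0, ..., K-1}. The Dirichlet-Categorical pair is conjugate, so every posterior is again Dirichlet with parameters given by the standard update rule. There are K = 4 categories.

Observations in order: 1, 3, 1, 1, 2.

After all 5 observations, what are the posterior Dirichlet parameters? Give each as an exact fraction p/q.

obs 1: x=1 → posterior Dirichlet(11, 17/5, 7/5, 2)
obs 2: x=3 → posterior Dirichlet(11, 17/5, 7/5, 3)
obs 3: x=1 → posterior Dirichlet(11, 22/5, 7/5, 3)
obs 4: x=1 → posterior Dirichlet(11, 27/5, 7/5, 3)
obs 5: x=2 → posterior Dirichlet(11, 27/5, 12/5, 3)

alpha_1=11, alpha_2=27/5, alpha_3=12/5, alpha_4=3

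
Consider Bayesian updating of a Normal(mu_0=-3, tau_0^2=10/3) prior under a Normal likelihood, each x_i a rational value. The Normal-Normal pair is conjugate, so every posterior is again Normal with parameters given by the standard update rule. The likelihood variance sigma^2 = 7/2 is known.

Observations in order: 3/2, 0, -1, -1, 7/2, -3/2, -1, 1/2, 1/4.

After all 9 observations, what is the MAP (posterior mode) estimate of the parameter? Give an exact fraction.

-38/201

obs 1: x=3/2 → posterior Normal(-33/41, 70/41)
obs 2: x=0 → posterior Normal(-33/61, 70/61)
obs 3: x=-1 → posterior Normal(-53/81, 70/81)
obs 4: x=-1 → posterior Normal(-73/101, 70/101)
obs 5: x=7/2 → posterior Normal(-3/121, 70/121)
obs 6: x=-3/2 → posterior Normal(-11/47, 70/141)
obs 7: x=-1 → posterior Normal(-53/161, 10/23)
obs 8: x=1/2 → posterior Normal(-43/181, 70/181)
obs 9: x=1/4 → posterior Normal(-38/201, 70/201)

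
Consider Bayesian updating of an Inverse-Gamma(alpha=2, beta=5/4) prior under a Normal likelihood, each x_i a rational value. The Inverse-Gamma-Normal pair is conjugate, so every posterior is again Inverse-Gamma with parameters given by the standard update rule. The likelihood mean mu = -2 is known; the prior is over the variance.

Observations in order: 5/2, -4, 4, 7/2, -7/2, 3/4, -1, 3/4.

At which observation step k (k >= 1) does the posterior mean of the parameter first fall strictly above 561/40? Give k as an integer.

k = 4

obs 1: x=5/2 → posterior Inverse-Gamma(5/2, 91/8)
obs 2: x=-4 → posterior Inverse-Gamma(3, 107/8)
obs 3: x=4 → posterior Inverse-Gamma(7/2, 251/8)
obs 4: x=7/2 → posterior Inverse-Gamma(4, 93/2)
obs 5: x=-7/2 → posterior Inverse-Gamma(9/2, 381/8)
obs 6: x=3/4 → posterior Inverse-Gamma(5, 1645/32)
obs 7: x=-1 → posterior Inverse-Gamma(11/2, 1661/32)
obs 8: x=3/4 → posterior Inverse-Gamma(6, 891/16)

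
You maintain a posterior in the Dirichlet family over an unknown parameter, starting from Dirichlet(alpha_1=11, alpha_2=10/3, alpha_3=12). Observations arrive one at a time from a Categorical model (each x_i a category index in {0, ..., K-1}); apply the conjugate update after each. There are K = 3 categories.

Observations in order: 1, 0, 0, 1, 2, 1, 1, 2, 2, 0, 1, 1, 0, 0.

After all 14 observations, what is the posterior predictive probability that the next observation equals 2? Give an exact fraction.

45/121

obs 1: x=1 → posterior Dirichlet(11, 13/3, 12)
obs 2: x=0 → posterior Dirichlet(12, 13/3, 12)
obs 3: x=0 → posterior Dirichlet(13, 13/3, 12)
obs 4: x=1 → posterior Dirichlet(13, 16/3, 12)
obs 5: x=2 → posterior Dirichlet(13, 16/3, 13)
obs 6: x=1 → posterior Dirichlet(13, 19/3, 13)
obs 7: x=1 → posterior Dirichlet(13, 22/3, 13)
obs 8: x=2 → posterior Dirichlet(13, 22/3, 14)
obs 9: x=2 → posterior Dirichlet(13, 22/3, 15)
obs 10: x=0 → posterior Dirichlet(14, 22/3, 15)
obs 11: x=1 → posterior Dirichlet(14, 25/3, 15)
obs 12: x=1 → posterior Dirichlet(14, 28/3, 15)
obs 13: x=0 → posterior Dirichlet(15, 28/3, 15)
obs 14: x=0 → posterior Dirichlet(16, 28/3, 15)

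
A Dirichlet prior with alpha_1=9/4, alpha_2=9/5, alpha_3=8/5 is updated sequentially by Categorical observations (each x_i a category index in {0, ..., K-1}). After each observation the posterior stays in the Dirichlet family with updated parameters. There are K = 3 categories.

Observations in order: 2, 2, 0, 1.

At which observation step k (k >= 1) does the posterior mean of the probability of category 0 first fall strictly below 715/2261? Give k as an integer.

k = 2

obs 1: x=2 → posterior Dirichlet(9/4, 9/5, 13/5)
obs 2: x=2 → posterior Dirichlet(9/4, 9/5, 18/5)
obs 3: x=0 → posterior Dirichlet(13/4, 9/5, 18/5)
obs 4: x=1 → posterior Dirichlet(13/4, 14/5, 18/5)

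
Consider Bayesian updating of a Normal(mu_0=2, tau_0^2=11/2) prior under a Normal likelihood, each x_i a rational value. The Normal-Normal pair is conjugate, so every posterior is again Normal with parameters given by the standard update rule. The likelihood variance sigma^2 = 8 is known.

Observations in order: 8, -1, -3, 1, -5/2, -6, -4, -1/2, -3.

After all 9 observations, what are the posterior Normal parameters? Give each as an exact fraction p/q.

obs 1: x=8 → posterior Normal(40/9, 88/27)
obs 2: x=-1 → posterior Normal(109/38, 44/19)
obs 3: x=-3 → posterior Normal(76/49, 88/49)
obs 4: x=1 → posterior Normal(29/20, 22/15)
obs 5: x=-5/2 → posterior Normal(119/142, 88/71)
obs 6: x=-6 → posterior Normal(-13/164, 44/41)
obs 7: x=-4 → posterior Normal(-101/186, 88/93)
obs 8: x=-1/2 → posterior Normal(-7/13, 11/13)
obs 9: x=-3 → posterior Normal(-89/115, 88/115)

mu_0=-89/115, tau_0^2=88/115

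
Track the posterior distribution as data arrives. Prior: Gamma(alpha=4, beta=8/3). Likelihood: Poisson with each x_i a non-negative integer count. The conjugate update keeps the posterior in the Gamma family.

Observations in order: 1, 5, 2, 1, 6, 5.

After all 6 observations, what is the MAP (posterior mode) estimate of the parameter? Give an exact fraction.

69/26

obs 1: x=1 → posterior Gamma(5, 11/3)
obs 2: x=5 → posterior Gamma(10, 14/3)
obs 3: x=2 → posterior Gamma(12, 17/3)
obs 4: x=1 → posterior Gamma(13, 20/3)
obs 5: x=6 → posterior Gamma(19, 23/3)
obs 6: x=5 → posterior Gamma(24, 26/3)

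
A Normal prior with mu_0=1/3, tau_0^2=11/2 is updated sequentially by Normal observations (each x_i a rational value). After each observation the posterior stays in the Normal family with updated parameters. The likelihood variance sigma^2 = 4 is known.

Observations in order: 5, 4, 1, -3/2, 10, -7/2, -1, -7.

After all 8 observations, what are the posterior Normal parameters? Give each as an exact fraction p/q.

mu_0=239/288, tau_0^2=11/24

obs 1: x=5 → posterior Normal(173/57, 44/19)
obs 2: x=4 → posterior Normal(61/18, 22/15)
obs 3: x=1 → posterior Normal(338/123, 44/41)
obs 4: x=-3/2 → posterior Normal(577/312, 11/13)
obs 5: x=10 → posterior Normal(1237/378, 44/63)
obs 6: x=-7/2 → posterior Normal(503/222, 22/37)
obs 7: x=-1 → posterior Normal(94/51, 44/85)
obs 8: x=-7 → posterior Normal(239/288, 11/24)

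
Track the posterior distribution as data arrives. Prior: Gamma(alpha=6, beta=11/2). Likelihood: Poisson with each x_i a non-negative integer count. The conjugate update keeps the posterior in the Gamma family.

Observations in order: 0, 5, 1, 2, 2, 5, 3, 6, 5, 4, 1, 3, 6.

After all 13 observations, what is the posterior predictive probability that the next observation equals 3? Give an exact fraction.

obs 1: x=0 → posterior Gamma(6, 13/2)
obs 2: x=5 → posterior Gamma(11, 15/2)
obs 3: x=1 → posterior Gamma(12, 17/2)
obs 4: x=2 → posterior Gamma(14, 19/2)
obs 5: x=2 → posterior Gamma(16, 21/2)
obs 6: x=5 → posterior Gamma(21, 23/2)
obs 7: x=3 → posterior Gamma(24, 25/2)
obs 8: x=6 → posterior Gamma(30, 27/2)
obs 9: x=5 → posterior Gamma(35, 29/2)
obs 10: x=4 → posterior Gamma(39, 31/2)
obs 11: x=1 → posterior Gamma(40, 33/2)
obs 12: x=3 → posterior Gamma(43, 35/2)
obs 13: x=6 → posterior Gamma(49, 37/2)

11576025541719668594360818028334722679340166810181619088902688095230148186283348200/54370029091550798638188000797191977434522333670902667633587010446178514185659719521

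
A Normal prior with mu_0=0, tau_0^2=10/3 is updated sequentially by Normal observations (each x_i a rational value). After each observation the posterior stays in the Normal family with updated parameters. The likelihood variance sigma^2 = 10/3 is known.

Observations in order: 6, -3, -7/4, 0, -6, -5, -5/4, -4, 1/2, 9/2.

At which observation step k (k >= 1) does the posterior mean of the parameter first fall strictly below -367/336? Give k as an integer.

obs 1: x=6 → posterior Normal(3, 5/3)
obs 2: x=-3 → posterior Normal(1, 10/9)
obs 3: x=-7/4 → posterior Normal(5/16, 5/6)
obs 4: x=0 → posterior Normal(1/4, 2/3)
obs 5: x=-6 → posterior Normal(-19/24, 5/9)
obs 6: x=-5 → posterior Normal(-39/28, 10/21)
obs 7: x=-5/4 → posterior Normal(-11/8, 5/12)
obs 8: x=-4 → posterior Normal(-5/3, 10/27)
obs 9: x=1/2 → posterior Normal(-29/20, 1/3)
obs 10: x=9/2 → posterior Normal(-10/11, 10/33)

k = 6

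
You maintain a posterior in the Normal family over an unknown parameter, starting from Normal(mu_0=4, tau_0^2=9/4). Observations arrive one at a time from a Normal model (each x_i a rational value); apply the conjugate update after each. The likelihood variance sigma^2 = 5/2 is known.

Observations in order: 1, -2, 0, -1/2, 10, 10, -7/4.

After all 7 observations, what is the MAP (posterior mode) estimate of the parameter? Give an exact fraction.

obs 1: x=1 → posterior Normal(49/19, 45/38)
obs 2: x=-2 → posterior Normal(31/28, 45/56)
obs 3: x=0 → posterior Normal(31/37, 45/74)
obs 4: x=-1/2 → posterior Normal(53/92, 45/92)
obs 5: x=10 → posterior Normal(233/110, 9/22)
obs 6: x=10 → posterior Normal(413/128, 45/128)
obs 7: x=-7/4 → posterior Normal(763/292, 45/146)

763/292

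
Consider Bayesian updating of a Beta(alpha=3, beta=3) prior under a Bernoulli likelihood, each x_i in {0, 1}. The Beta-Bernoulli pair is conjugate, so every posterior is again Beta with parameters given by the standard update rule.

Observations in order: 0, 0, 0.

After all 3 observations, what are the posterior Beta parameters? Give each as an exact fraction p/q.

obs 1: x=0 → posterior Beta(3, 4)
obs 2: x=0 → posterior Beta(3, 5)
obs 3: x=0 → posterior Beta(3, 6)

alpha=3, beta=6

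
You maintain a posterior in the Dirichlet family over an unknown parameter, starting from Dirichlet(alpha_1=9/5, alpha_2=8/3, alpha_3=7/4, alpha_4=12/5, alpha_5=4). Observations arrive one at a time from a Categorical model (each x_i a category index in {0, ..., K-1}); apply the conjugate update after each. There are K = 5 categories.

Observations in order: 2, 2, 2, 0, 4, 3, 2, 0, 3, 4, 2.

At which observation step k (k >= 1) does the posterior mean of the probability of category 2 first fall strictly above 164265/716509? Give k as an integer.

k = 2

obs 1: x=2 → posterior Dirichlet(9/5, 8/3, 11/4, 12/5, 4)
obs 2: x=2 → posterior Dirichlet(9/5, 8/3, 15/4, 12/5, 4)
obs 3: x=2 → posterior Dirichlet(9/5, 8/3, 19/4, 12/5, 4)
obs 4: x=0 → posterior Dirichlet(14/5, 8/3, 19/4, 12/5, 4)
obs 5: x=4 → posterior Dirichlet(14/5, 8/3, 19/4, 12/5, 5)
obs 6: x=3 → posterior Dirichlet(14/5, 8/3, 19/4, 17/5, 5)
obs 7: x=2 → posterior Dirichlet(14/5, 8/3, 23/4, 17/5, 5)
obs 8: x=0 → posterior Dirichlet(19/5, 8/3, 23/4, 17/5, 5)
obs 9: x=3 → posterior Dirichlet(19/5, 8/3, 23/4, 22/5, 5)
obs 10: x=4 → posterior Dirichlet(19/5, 8/3, 23/4, 22/5, 6)
obs 11: x=2 → posterior Dirichlet(19/5, 8/3, 27/4, 22/5, 6)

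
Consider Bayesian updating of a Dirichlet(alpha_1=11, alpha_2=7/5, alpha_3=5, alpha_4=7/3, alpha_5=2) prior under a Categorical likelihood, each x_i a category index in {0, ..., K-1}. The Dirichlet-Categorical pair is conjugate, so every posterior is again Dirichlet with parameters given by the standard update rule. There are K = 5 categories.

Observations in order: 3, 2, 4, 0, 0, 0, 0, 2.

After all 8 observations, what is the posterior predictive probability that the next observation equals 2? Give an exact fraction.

obs 1: x=3 → posterior Dirichlet(11, 7/5, 5, 10/3, 2)
obs 2: x=2 → posterior Dirichlet(11, 7/5, 6, 10/3, 2)
obs 3: x=4 → posterior Dirichlet(11, 7/5, 6, 10/3, 3)
obs 4: x=0 → posterior Dirichlet(12, 7/5, 6, 10/3, 3)
obs 5: x=0 → posterior Dirichlet(13, 7/5, 6, 10/3, 3)
obs 6: x=0 → posterior Dirichlet(14, 7/5, 6, 10/3, 3)
obs 7: x=0 → posterior Dirichlet(15, 7/5, 6, 10/3, 3)
obs 8: x=2 → posterior Dirichlet(15, 7/5, 7, 10/3, 3)

105/446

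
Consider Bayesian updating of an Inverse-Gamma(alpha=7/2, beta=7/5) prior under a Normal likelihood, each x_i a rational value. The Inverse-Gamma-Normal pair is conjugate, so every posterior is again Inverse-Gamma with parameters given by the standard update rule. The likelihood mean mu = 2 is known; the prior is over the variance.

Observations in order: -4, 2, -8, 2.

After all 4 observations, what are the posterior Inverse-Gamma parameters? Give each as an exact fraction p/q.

alpha=11/2, beta=347/5

obs 1: x=-4 → posterior Inverse-Gamma(4, 97/5)
obs 2: x=2 → posterior Inverse-Gamma(9/2, 97/5)
obs 3: x=-8 → posterior Inverse-Gamma(5, 347/5)
obs 4: x=2 → posterior Inverse-Gamma(11/2, 347/5)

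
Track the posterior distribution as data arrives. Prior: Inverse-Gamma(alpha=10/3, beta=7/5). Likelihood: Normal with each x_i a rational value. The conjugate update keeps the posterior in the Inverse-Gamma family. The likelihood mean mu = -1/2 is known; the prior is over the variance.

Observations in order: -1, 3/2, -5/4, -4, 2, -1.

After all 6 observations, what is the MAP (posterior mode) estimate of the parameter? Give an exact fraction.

6327/3520

obs 1: x=-1 → posterior Inverse-Gamma(23/6, 61/40)
obs 2: x=3/2 → posterior Inverse-Gamma(13/3, 141/40)
obs 3: x=-5/4 → posterior Inverse-Gamma(29/6, 609/160)
obs 4: x=-4 → posterior Inverse-Gamma(16/3, 1589/160)
obs 5: x=2 → posterior Inverse-Gamma(35/6, 2089/160)
obs 6: x=-1 → posterior Inverse-Gamma(19/3, 2109/160)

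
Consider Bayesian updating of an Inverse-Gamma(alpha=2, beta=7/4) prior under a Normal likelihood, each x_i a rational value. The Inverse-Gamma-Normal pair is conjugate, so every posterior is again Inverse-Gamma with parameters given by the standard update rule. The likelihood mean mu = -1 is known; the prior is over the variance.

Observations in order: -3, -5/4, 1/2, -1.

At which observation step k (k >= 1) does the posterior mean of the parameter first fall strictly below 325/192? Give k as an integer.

k = 4

obs 1: x=-3 → posterior Inverse-Gamma(5/2, 15/4)
obs 2: x=-5/4 → posterior Inverse-Gamma(3, 121/32)
obs 3: x=1/2 → posterior Inverse-Gamma(7/2, 157/32)
obs 4: x=-1 → posterior Inverse-Gamma(4, 157/32)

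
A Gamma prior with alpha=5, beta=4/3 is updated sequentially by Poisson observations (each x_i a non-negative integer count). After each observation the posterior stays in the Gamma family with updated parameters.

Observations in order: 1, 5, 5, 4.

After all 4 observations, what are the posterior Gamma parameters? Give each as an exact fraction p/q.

obs 1: x=1 → posterior Gamma(6, 7/3)
obs 2: x=5 → posterior Gamma(11, 10/3)
obs 3: x=5 → posterior Gamma(16, 13/3)
obs 4: x=4 → posterior Gamma(20, 16/3)

alpha=20, beta=16/3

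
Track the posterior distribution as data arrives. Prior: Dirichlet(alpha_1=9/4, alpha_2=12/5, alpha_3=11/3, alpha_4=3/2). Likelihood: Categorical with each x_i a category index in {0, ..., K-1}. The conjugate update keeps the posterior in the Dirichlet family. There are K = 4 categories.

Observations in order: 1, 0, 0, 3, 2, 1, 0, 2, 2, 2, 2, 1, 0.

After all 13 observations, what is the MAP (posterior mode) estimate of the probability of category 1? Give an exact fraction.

obs 1: x=1 → posterior Dirichlet(9/4, 17/5, 11/3, 3/2)
obs 2: x=0 → posterior Dirichlet(13/4, 17/5, 11/3, 3/2)
obs 3: x=0 → posterior Dirichlet(17/4, 17/5, 11/3, 3/2)
obs 4: x=3 → posterior Dirichlet(17/4, 17/5, 11/3, 5/2)
obs 5: x=2 → posterior Dirichlet(17/4, 17/5, 14/3, 5/2)
obs 6: x=1 → posterior Dirichlet(17/4, 22/5, 14/3, 5/2)
obs 7: x=0 → posterior Dirichlet(21/4, 22/5, 14/3, 5/2)
obs 8: x=2 → posterior Dirichlet(21/4, 22/5, 17/3, 5/2)
obs 9: x=2 → posterior Dirichlet(21/4, 22/5, 20/3, 5/2)
obs 10: x=2 → posterior Dirichlet(21/4, 22/5, 23/3, 5/2)
obs 11: x=2 → posterior Dirichlet(21/4, 22/5, 26/3, 5/2)
obs 12: x=1 → posterior Dirichlet(21/4, 27/5, 26/3, 5/2)
obs 13: x=0 → posterior Dirichlet(25/4, 27/5, 26/3, 5/2)

264/1129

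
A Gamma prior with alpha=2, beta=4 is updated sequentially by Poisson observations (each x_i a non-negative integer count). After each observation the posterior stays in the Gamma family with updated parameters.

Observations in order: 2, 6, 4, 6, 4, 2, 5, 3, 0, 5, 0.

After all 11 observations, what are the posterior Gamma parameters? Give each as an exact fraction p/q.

alpha=39, beta=15

obs 1: x=2 → posterior Gamma(4, 5)
obs 2: x=6 → posterior Gamma(10, 6)
obs 3: x=4 → posterior Gamma(14, 7)
obs 4: x=6 → posterior Gamma(20, 8)
obs 5: x=4 → posterior Gamma(24, 9)
obs 6: x=2 → posterior Gamma(26, 10)
obs 7: x=5 → posterior Gamma(31, 11)
obs 8: x=3 → posterior Gamma(34, 12)
obs 9: x=0 → posterior Gamma(34, 13)
obs 10: x=5 → posterior Gamma(39, 14)
obs 11: x=0 → posterior Gamma(39, 15)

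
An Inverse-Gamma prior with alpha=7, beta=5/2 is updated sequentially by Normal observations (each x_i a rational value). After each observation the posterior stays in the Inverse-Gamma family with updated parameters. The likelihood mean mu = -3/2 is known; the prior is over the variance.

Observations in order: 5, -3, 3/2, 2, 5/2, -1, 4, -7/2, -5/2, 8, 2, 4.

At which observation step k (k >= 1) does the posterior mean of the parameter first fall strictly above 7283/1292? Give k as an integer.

obs 1: x=5 → posterior Inverse-Gamma(15/2, 189/8)
obs 2: x=-3 → posterior Inverse-Gamma(8, 99/4)
obs 3: x=3/2 → posterior Inverse-Gamma(17/2, 117/4)
obs 4: x=2 → posterior Inverse-Gamma(9, 283/8)
obs 5: x=5/2 → posterior Inverse-Gamma(19/2, 347/8)
obs 6: x=-1 → posterior Inverse-Gamma(10, 87/2)
obs 7: x=4 → posterior Inverse-Gamma(21/2, 469/8)
obs 8: x=-7/2 → posterior Inverse-Gamma(11, 485/8)
obs 9: x=-5/2 → posterior Inverse-Gamma(23/2, 489/8)
obs 10: x=8 → posterior Inverse-Gamma(12, 425/4)
obs 11: x=2 → posterior Inverse-Gamma(25/2, 899/8)
obs 12: x=4 → posterior Inverse-Gamma(13, 255/2)

k = 7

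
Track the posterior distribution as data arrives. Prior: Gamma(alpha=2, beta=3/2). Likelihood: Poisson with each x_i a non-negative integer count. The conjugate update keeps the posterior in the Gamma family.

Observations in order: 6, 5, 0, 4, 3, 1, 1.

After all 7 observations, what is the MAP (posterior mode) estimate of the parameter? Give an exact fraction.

obs 1: x=6 → posterior Gamma(8, 5/2)
obs 2: x=5 → posterior Gamma(13, 7/2)
obs 3: x=0 → posterior Gamma(13, 9/2)
obs 4: x=4 → posterior Gamma(17, 11/2)
obs 5: x=3 → posterior Gamma(20, 13/2)
obs 6: x=1 → posterior Gamma(21, 15/2)
obs 7: x=1 → posterior Gamma(22, 17/2)

42/17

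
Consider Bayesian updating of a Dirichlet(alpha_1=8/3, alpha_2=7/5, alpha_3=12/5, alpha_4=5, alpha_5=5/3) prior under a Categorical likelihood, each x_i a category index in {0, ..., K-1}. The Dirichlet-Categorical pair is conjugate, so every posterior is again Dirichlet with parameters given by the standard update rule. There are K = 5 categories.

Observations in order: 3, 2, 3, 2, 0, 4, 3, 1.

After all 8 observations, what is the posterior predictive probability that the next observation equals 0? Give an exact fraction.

obs 1: x=3 → posterior Dirichlet(8/3, 7/5, 12/5, 6, 5/3)
obs 2: x=2 → posterior Dirichlet(8/3, 7/5, 17/5, 6, 5/3)
obs 3: x=3 → posterior Dirichlet(8/3, 7/5, 17/5, 7, 5/3)
obs 4: x=2 → posterior Dirichlet(8/3, 7/5, 22/5, 7, 5/3)
obs 5: x=0 → posterior Dirichlet(11/3, 7/5, 22/5, 7, 5/3)
obs 6: x=4 → posterior Dirichlet(11/3, 7/5, 22/5, 7, 8/3)
obs 7: x=3 → posterior Dirichlet(11/3, 7/5, 22/5, 8, 8/3)
obs 8: x=1 → posterior Dirichlet(11/3, 12/5, 22/5, 8, 8/3)

55/317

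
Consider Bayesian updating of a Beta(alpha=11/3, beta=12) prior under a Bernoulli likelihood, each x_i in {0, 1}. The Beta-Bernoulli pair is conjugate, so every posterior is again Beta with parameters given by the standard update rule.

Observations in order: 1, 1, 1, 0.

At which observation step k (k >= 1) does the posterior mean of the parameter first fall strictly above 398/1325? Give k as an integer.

obs 1: x=1 → posterior Beta(14/3, 12)
obs 2: x=1 → posterior Beta(17/3, 12)
obs 3: x=1 → posterior Beta(20/3, 12)
obs 4: x=0 → posterior Beta(20/3, 13)

k = 2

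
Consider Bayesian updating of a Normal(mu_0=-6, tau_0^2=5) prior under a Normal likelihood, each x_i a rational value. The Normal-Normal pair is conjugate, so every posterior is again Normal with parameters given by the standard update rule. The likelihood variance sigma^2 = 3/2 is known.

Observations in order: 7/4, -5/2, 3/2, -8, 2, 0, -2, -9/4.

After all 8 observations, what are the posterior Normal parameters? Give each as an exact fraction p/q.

obs 1: x=7/4 → posterior Normal(-1/26, 15/13)
obs 2: x=-5/2 → posterior Normal(-51/46, 15/23)
obs 3: x=3/2 → posterior Normal(-7/22, 5/11)
obs 4: x=-8 → posterior Normal(-181/86, 15/43)
obs 5: x=2 → posterior Normal(-141/106, 15/53)
obs 6: x=0 → posterior Normal(-47/42, 5/21)
obs 7: x=-2 → posterior Normal(-181/146, 15/73)
obs 8: x=-9/4 → posterior Normal(-113/83, 15/83)

mu_0=-113/83, tau_0^2=15/83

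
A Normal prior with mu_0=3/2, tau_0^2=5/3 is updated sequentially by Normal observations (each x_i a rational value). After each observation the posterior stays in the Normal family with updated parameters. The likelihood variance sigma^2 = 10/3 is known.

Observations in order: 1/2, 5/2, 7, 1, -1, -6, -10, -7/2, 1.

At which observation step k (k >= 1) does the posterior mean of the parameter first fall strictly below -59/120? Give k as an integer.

k = 8

obs 1: x=1/2 → posterior Normal(7/6, 10/9)
obs 2: x=5/2 → posterior Normal(3/2, 5/6)
obs 3: x=7 → posterior Normal(13/5, 2/3)
obs 4: x=1 → posterior Normal(7/3, 5/9)
obs 5: x=-1 → posterior Normal(13/7, 10/21)
obs 6: x=-6 → posterior Normal(7/8, 5/12)
obs 7: x=-10 → posterior Normal(-1/3, 10/27)
obs 8: x=-7/2 → posterior Normal(-13/20, 1/3)
obs 9: x=1 → posterior Normal(-1/2, 10/33)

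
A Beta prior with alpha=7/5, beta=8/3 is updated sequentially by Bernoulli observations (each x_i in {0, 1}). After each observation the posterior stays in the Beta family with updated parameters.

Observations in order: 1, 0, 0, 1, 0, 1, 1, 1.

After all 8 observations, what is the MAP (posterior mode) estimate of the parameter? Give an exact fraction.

obs 1: x=1 → posterior Beta(12/5, 8/3)
obs 2: x=0 → posterior Beta(12/5, 11/3)
obs 3: x=0 → posterior Beta(12/5, 14/3)
obs 4: x=1 → posterior Beta(17/5, 14/3)
obs 5: x=0 → posterior Beta(17/5, 17/3)
obs 6: x=1 → posterior Beta(22/5, 17/3)
obs 7: x=1 → posterior Beta(27/5, 17/3)
obs 8: x=1 → posterior Beta(32/5, 17/3)

81/151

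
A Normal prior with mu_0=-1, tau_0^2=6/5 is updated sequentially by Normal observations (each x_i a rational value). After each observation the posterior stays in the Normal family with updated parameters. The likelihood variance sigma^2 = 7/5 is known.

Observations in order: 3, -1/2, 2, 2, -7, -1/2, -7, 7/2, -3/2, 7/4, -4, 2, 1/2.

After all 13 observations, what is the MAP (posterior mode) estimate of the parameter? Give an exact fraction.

-83/170

obs 1: x=3 → posterior Normal(11/13, 42/65)
obs 2: x=-1/2 → posterior Normal(8/19, 42/95)
obs 3: x=2 → posterior Normal(4/5, 42/125)
obs 4: x=2 → posterior Normal(32/31, 42/155)
obs 5: x=-7 → posterior Normal(-10/37, 42/185)
obs 6: x=-1/2 → posterior Normal(-13/43, 42/215)
obs 7: x=-7 → posterior Normal(-55/49, 6/35)
obs 8: x=7/2 → posterior Normal(-34/55, 42/275)
obs 9: x=-3/2 → posterior Normal(-43/61, 42/305)
obs 10: x=7/4 → posterior Normal(-65/134, 42/335)
obs 11: x=-4 → posterior Normal(-113/146, 42/365)
obs 12: x=2 → posterior Normal(-89/158, 42/395)
obs 13: x=1/2 → posterior Normal(-83/170, 42/425)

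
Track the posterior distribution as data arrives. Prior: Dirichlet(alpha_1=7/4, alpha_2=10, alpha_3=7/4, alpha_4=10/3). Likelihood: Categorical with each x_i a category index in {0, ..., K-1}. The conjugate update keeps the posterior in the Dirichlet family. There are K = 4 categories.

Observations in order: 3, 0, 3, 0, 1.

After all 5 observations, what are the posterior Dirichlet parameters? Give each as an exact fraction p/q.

alpha_1=15/4, alpha_2=11, alpha_3=7/4, alpha_4=16/3

obs 1: x=3 → posterior Dirichlet(7/4, 10, 7/4, 13/3)
obs 2: x=0 → posterior Dirichlet(11/4, 10, 7/4, 13/3)
obs 3: x=3 → posterior Dirichlet(11/4, 10, 7/4, 16/3)
obs 4: x=0 → posterior Dirichlet(15/4, 10, 7/4, 16/3)
obs 5: x=1 → posterior Dirichlet(15/4, 11, 7/4, 16/3)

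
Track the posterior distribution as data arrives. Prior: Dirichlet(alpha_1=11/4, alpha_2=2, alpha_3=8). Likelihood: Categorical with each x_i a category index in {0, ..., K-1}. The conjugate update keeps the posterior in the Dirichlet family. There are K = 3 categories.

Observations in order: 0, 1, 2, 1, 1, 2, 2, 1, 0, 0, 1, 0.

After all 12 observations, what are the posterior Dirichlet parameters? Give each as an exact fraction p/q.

obs 1: x=0 → posterior Dirichlet(15/4, 2, 8)
obs 2: x=1 → posterior Dirichlet(15/4, 3, 8)
obs 3: x=2 → posterior Dirichlet(15/4, 3, 9)
obs 4: x=1 → posterior Dirichlet(15/4, 4, 9)
obs 5: x=1 → posterior Dirichlet(15/4, 5, 9)
obs 6: x=2 → posterior Dirichlet(15/4, 5, 10)
obs 7: x=2 → posterior Dirichlet(15/4, 5, 11)
obs 8: x=1 → posterior Dirichlet(15/4, 6, 11)
obs 9: x=0 → posterior Dirichlet(19/4, 6, 11)
obs 10: x=0 → posterior Dirichlet(23/4, 6, 11)
obs 11: x=1 → posterior Dirichlet(23/4, 7, 11)
obs 12: x=0 → posterior Dirichlet(27/4, 7, 11)

alpha_1=27/4, alpha_2=7, alpha_3=11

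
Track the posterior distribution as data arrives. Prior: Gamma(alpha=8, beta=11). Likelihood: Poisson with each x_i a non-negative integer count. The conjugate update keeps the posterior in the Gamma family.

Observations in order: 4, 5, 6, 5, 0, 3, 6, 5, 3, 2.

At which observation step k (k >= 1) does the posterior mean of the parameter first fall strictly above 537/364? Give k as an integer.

k = 3

obs 1: x=4 → posterior Gamma(12, 12)
obs 2: x=5 → posterior Gamma(17, 13)
obs 3: x=6 → posterior Gamma(23, 14)
obs 4: x=5 → posterior Gamma(28, 15)
obs 5: x=0 → posterior Gamma(28, 16)
obs 6: x=3 → posterior Gamma(31, 17)
obs 7: x=6 → posterior Gamma(37, 18)
obs 8: x=5 → posterior Gamma(42, 19)
obs 9: x=3 → posterior Gamma(45, 20)
obs 10: x=2 → posterior Gamma(47, 21)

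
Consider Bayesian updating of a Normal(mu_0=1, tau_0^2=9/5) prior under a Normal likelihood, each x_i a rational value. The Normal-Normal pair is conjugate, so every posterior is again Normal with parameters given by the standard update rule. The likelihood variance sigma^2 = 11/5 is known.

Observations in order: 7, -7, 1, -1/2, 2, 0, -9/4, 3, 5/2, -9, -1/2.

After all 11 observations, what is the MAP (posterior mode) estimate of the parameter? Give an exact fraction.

obs 1: x=7 → posterior Normal(37/10, 99/100)
obs 2: x=-7 → posterior Normal(11/29, 99/145)
obs 3: x=1 → posterior Normal(10/19, 99/190)
obs 4: x=-1/2 → posterior Normal(31/94, 99/235)
obs 5: x=2 → posterior Normal(67/112, 99/280)
obs 6: x=0 → posterior Normal(67/130, 99/325)
obs 7: x=-9/4 → posterior Normal(53/296, 99/370)
obs 8: x=3 → posterior Normal(161/332, 99/415)
obs 9: x=5/2 → posterior Normal(251/368, 99/460)
obs 10: x=-9 → posterior Normal(-73/404, 99/505)
obs 11: x=-1/2 → posterior Normal(-91/440, 9/50)

-91/440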